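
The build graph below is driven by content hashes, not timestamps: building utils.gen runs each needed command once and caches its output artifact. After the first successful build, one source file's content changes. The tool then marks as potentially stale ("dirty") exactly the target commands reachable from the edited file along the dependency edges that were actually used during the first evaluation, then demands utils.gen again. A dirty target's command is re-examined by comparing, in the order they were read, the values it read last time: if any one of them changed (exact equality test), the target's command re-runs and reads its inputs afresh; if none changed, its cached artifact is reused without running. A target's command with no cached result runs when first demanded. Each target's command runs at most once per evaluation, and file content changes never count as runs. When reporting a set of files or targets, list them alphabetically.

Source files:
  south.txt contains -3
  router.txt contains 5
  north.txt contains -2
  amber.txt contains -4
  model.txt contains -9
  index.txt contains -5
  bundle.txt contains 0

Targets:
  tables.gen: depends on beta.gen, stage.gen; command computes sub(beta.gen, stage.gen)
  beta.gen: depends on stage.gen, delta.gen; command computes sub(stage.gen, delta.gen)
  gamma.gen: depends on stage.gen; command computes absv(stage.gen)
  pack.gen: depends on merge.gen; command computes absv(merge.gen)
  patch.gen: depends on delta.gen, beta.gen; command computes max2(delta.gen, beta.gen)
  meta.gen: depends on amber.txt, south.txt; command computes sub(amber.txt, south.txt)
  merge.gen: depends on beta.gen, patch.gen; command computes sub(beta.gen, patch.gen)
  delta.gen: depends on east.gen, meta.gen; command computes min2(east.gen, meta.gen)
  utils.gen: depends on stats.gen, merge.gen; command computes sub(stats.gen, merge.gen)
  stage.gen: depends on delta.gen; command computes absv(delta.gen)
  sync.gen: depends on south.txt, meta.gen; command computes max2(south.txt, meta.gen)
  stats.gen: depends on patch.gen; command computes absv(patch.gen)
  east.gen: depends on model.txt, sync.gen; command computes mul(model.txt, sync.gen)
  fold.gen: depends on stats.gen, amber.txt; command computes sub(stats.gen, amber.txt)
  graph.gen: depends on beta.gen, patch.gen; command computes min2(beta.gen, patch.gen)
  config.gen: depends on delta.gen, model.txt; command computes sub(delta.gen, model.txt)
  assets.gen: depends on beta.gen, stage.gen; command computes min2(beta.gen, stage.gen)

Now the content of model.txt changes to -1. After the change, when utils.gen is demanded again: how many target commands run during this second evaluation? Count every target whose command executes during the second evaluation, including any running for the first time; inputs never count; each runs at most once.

Run set: delta.gen, east.gen (2 run).
The important point: delta.gen recomputes to an identical value, and the output ends up unchanged.

Initial pass — values computed on the first demand:
  meta.gen = sub(-4, -3) = -1
  sync.gen = max2(-3, -1) = -1
  east.gen = mul(-9, -1) = 9
  delta.gen = min2(9, -1) = -1
  stage.gen = absv(-1) = 1
  beta.gen = sub(1, -1) = 2
  patch.gen = max2(-1, 2) = 2
  merge.gen = sub(2, 2) = 0
  stats.gen = absv(2) = 2
  utils.gen = sub(2, 0) = 2

Second demand — change propagation:
  east.gen: re-runs because model.txt -9->-1; new result 1.
  delta.gen: re-runs because east.gen 9->1; new result -1 (unchanged).
  stage.gen: re-examined; everything it read last time is the same (delta.gen unchanged) — cache 1 kept, no run.
  beta.gen: re-examined; everything it read last time is the same (stage.gen unchanged, delta.gen unchanged) — cache 2 kept, no run.
  patch.gen: re-examined; everything it read last time is the same (delta.gen unchanged, beta.gen unchanged) — cache 2 kept, no run.
  merge.gen: re-examined; everything it read last time is the same (beta.gen unchanged, patch.gen unchanged) — cache 0 kept, no run.
  stats.gen: re-examined; everything it read last time is the same (patch.gen unchanged) — cache 2 kept, no run.
  utils.gen: re-examined; everything it read last time is the same (stats.gen unchanged, merge.gen unchanged) — cache 2 kept, no run.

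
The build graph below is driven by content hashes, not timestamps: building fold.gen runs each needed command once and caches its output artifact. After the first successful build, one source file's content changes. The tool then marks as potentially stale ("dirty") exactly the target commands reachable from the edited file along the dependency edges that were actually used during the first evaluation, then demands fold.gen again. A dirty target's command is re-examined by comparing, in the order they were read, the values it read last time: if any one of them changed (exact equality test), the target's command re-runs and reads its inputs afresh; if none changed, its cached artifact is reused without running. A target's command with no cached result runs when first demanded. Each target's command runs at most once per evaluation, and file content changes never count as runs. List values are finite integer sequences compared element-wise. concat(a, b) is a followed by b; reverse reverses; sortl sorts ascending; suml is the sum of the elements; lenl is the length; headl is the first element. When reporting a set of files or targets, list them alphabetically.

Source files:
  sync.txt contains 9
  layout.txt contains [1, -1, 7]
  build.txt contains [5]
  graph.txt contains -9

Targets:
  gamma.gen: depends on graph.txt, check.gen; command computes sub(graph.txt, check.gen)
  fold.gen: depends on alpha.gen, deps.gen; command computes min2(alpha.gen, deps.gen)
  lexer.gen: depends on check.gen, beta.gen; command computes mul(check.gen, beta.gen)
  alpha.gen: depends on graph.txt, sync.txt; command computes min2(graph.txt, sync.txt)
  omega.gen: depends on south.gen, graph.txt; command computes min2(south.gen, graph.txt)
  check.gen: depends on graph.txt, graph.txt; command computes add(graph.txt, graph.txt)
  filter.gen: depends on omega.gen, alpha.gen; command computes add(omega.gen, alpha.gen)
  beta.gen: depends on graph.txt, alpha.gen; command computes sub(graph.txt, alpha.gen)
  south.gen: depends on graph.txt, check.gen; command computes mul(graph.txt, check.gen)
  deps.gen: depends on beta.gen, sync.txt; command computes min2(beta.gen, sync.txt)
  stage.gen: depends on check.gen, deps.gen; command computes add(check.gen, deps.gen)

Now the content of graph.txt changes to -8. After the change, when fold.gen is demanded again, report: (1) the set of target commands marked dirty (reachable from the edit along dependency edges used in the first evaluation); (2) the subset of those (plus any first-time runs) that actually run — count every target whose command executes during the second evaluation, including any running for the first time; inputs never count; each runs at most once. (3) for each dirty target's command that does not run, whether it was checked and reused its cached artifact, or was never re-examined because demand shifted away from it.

Dirty set: alpha.gen, beta.gen, deps.gen, fold.gen.
Run set: alpha.gen, beta.gen, fold.gen (3 run).
Re-examined without running (cache reused): deps.gen.
The important point: at deps.gen every value read last time is unchanged, so the dirty flag clears without a run.

Initial pass — values computed on the first demand:
  alpha.gen = min2(-9, 9) = -9
  beta.gen = sub(-9, -9) = 0
  deps.gen = min2(0, 9) = 0
  fold.gen = min2(-9, 0) = -9

Second demand — change propagation:
  alpha.gen: re-runs because graph.txt -9->-8; new result -8.
  beta.gen: re-runs because graph.txt -9->-8; alpha.gen -9->-8; new result 0 (unchanged).
  deps.gen: re-examined; everything it read last time is the same (beta.gen unchanged, sync.txt unchanged) — cache 0 kept, no run.
  fold.gen: re-runs because alpha.gen -9->-8; new result -8.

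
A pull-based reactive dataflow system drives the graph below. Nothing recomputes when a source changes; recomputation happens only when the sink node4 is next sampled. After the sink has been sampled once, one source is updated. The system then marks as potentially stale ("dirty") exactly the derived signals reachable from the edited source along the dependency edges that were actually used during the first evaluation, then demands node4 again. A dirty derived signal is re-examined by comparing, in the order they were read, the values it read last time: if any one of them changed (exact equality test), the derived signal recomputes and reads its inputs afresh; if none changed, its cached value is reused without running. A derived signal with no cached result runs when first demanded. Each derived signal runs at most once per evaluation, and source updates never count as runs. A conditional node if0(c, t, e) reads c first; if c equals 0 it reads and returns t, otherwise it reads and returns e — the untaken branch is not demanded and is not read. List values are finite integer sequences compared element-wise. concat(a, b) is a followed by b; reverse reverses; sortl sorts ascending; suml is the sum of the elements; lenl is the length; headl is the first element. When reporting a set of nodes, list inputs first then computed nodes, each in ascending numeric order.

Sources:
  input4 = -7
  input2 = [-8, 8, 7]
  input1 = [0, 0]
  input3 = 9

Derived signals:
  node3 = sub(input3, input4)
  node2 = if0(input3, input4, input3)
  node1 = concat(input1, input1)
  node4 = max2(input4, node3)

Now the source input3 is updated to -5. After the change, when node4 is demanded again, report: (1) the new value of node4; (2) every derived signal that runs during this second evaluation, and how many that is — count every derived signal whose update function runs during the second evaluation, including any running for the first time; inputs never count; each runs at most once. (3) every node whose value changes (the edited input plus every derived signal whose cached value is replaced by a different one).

New value of node4: 2.
Derived signals that run: node3, node4 — 2 in total.
Values that change: input3, node3, node4.

First evaluation (everything demanded from the output):
  node3 = sub(9, -7) = 16
  node4 = max2(-7, 16) = 16

Propagation after the edit:
  node3: runs — input3 9->-5; result 2.
  node4: runs — node3 16->2; result 2.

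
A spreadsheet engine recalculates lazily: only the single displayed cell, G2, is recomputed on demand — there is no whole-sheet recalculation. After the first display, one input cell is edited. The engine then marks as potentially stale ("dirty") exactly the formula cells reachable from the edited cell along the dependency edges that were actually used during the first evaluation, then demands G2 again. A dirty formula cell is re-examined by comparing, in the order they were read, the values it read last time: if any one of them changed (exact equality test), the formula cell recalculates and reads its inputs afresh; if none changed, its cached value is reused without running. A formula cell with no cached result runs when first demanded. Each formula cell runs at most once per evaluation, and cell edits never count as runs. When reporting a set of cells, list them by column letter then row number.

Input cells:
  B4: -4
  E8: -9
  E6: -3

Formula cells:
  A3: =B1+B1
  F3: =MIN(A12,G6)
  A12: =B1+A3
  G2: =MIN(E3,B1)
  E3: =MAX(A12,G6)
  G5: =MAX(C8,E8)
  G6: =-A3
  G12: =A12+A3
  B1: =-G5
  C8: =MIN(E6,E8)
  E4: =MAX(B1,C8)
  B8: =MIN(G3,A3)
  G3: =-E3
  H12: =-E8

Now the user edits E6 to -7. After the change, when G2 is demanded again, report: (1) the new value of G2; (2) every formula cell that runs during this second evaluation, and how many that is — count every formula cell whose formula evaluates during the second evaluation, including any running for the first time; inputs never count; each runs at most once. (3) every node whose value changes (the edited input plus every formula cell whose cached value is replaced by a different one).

First evaluation (everything demanded from the output):
  C8 = MIN(-3, -9) = -9
  G5 = MAX(-9, -9) = -9
  B1 = -(-9) = 9
  A3 = 9 + 9 = 18
  A12 = 9 + 18 = 27
  G6 = -(18) = -18
  E3 = MAX(27, -18) = 27
  G2 = MIN(27, 9) = 9

Propagation after the edit:
  C8: runs — E6 -3->-7; result -9 (same value as before).
  G5: checked — values it read are unchanged (C8 unchanged, E8 unchanged); reused cached -9 without running.
  B1: checked — values it read are unchanged (G5 unchanged); reused cached 9 without running.
  A3: checked — values it read are unchanged (B1 unchanged, B1 unchanged); reused cached 18 without running.
  A12: checked — values it read are unchanged (B1 unchanged, A3 unchanged); reused cached 27 without running.
  G6: checked — values it read are unchanged (A3 unchanged); reused cached -18 without running.
  E3: checked — values it read are unchanged (A12 unchanged, G6 unchanged); reused cached 27 without running.
  G2: checked — values it read are unchanged (E3 unchanged, B1 unchanged); reused cached 9 without running.

Key observation: the change is absorbed at C8 — it re-runs but produces the same value, and the output's value is unchanged.

New value of G2: 9.
Formula cells that run: C8 — 1 in total.
Values that change: E6.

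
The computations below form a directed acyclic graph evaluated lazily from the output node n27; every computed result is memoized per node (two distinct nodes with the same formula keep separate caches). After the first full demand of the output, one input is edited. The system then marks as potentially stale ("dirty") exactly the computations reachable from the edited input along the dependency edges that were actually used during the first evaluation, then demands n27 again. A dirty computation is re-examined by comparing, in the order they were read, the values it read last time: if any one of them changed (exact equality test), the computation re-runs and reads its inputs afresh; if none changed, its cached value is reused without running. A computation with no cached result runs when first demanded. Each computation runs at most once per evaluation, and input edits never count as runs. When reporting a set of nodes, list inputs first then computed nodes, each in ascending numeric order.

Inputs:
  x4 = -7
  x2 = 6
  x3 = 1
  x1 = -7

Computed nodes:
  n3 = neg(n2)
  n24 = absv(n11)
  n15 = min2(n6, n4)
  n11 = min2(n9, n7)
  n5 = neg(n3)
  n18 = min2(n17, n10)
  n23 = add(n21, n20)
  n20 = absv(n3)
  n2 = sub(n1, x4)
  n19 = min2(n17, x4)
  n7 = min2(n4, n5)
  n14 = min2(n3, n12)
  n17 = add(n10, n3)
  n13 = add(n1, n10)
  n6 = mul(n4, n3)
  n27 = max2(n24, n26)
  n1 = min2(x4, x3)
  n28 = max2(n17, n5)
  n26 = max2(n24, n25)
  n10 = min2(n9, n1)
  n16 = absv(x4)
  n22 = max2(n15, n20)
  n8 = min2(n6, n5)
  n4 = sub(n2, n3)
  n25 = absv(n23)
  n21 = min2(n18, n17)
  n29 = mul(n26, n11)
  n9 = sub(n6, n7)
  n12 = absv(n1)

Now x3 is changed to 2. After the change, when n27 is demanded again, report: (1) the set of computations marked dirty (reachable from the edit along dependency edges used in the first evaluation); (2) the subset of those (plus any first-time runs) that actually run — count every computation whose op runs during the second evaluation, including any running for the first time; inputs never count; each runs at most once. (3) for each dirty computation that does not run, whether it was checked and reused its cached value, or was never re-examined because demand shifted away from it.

The edit dirties: n1, n2, n3, n4, n5, n6, n7, n9, n10, n11, n17, n18, n20, n21, n23, n24, n25, n26, n27.
1 computations run: n1.
Cache hits after checking: n2, n3, n4, n5, n6, n7, n9, n10, n11, n17, n18, n20, n21, n23, n24, n25, n26, n27.
Note the absorption at n1: it re-runs yet its value is the same, leaving the output's value untouched.

First demand of the output computes:
  n1 = min2(-7, 1) = -7
  n2 = sub(-7, -7) = 0
  n3 = neg(0) = 0
  n4 = sub(0, 0) = 0
  n5 = neg(0) = 0
  n6 = mul(0, 0) = 0
  n7 = min2(0, 0) = 0
  n9 = sub(0, 0) = 0
  n10 = min2(0, -7) = -7
  n11 = min2(0, 0) = 0
  n17 = add(-7, 0) = -7
  n18 = min2(-7, -7) = -7
  n20 = absv(0) = 0
  n21 = min2(-7, -7) = -7
  n23 = add(-7, 0) = -7
  n24 = absv(0) = 0
  n25 = absv(-7) = 7
  n26 = max2(0, 7) = 7
  n27 = max2(0, 7) = 7

After the edit, cleaning proceeds:
  n1: a read changed (x3 1->2) — executes, giving -7 — identical to its old value.
  n2: dirty, but its reads are unchanged (n1 unchanged, x4 unchanged); cached 0 stands.
  n3: dirty, but its reads are unchanged (n2 unchanged); cached 0 stands.
  n4: dirty, but its reads are unchanged (n2 unchanged, n3 unchanged); cached 0 stands.
  n5: dirty, but its reads are unchanged (n3 unchanged); cached 0 stands.
  n6: dirty, but its reads are unchanged (n4 unchanged, n3 unchanged); cached 0 stands.
  n7: dirty, but its reads are unchanged (n4 unchanged, n5 unchanged); cached 0 stands.
  n9: dirty, but its reads are unchanged (n6 unchanged, n7 unchanged); cached 0 stands.
  n10: dirty, but its reads are unchanged (n9 unchanged, n1 unchanged); cached -7 stands.
  n11: dirty, but its reads are unchanged (n9 unchanged, n7 unchanged); cached 0 stands.
  n17: dirty, but its reads are unchanged (n10 unchanged, n3 unchanged); cached -7 stands.
  n18: dirty, but its reads are unchanged (n17 unchanged, n10 unchanged); cached -7 stands.
  n20: dirty, but its reads are unchanged (n3 unchanged); cached 0 stands.
  n21: dirty, but its reads are unchanged (n18 unchanged, n17 unchanged); cached -7 stands.
  n23: dirty, but its reads are unchanged (n21 unchanged, n20 unchanged); cached -7 stands.
  n24: dirty, but its reads are unchanged (n11 unchanged); cached 0 stands.
  n25: dirty, but its reads are unchanged (n23 unchanged); cached 7 stands.
  n26: dirty, but its reads are unchanged (n24 unchanged, n25 unchanged); cached 7 stands.
  n27: dirty, but its reads are unchanged (n24 unchanged, n26 unchanged); cached 7 stands.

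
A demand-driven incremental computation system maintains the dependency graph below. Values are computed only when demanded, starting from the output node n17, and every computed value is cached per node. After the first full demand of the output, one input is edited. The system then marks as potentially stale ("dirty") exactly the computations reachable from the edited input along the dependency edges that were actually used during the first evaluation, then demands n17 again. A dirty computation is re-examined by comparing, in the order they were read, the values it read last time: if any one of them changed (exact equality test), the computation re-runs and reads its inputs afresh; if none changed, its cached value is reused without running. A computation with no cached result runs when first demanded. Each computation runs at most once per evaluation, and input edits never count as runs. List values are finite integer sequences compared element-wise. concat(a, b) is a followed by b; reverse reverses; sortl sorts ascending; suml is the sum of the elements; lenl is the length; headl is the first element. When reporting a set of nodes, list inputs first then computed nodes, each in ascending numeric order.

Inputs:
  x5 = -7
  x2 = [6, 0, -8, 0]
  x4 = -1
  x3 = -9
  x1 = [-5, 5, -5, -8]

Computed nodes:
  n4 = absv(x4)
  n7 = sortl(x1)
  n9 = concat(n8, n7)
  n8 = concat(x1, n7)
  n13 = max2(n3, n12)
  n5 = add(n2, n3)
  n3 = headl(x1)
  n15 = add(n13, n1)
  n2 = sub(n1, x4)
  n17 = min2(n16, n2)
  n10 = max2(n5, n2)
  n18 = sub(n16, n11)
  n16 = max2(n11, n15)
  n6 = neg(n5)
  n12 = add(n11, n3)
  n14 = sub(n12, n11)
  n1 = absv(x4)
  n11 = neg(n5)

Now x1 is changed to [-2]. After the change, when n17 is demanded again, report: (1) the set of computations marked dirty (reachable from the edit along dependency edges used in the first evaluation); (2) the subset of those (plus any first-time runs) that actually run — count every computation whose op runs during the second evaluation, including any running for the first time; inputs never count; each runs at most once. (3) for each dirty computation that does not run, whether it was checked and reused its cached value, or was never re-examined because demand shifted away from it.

Marked dirty: n3, n5, n11, n12, n13, n15, n16, n17.
Computations that run: n3, n5, n11, n12, n13, n16, n17 — 7 in total.
Checked but reused from cache: n15.
Key observation: the cutoff stops propagation at n15 — its inputs' values are unchanged, so it reuses its cache.

First evaluation (everything demanded from the output):
  n1 = absv(-1) = 1
  n2 = sub(1, -1) = 2
  n3 = headl([-5, 5, -5, -8]) = -5
  n5 = add(2, -5) = -3
  n11 = neg(-3) = 3
  n12 = add(3, -5) = -2
  n13 = max2(-5, -2) = -2
  n15 = add(-2, 1) = -1
  n16 = max2(3, -1) = 3
  n17 = min2(3, 2) = 2

Propagation after the edit:
  n3: runs — x1 [-5, 5, -5, -8]->[-2]; result -2.
  n5: runs — n3 -5->-2; result 0.
  n11: runs — n5 -3->0; result 0.
  n12: runs — n11 3->0; n3 -5->-2; result -2 (same value as before).
  n13: runs — n3 -5->-2; result -2 (same value as before).
  n15: checked — values it read are unchanged (n13 unchanged, n1 unchanged); reused cached -1 without running.
  n16: runs — n11 3->0; result 0.
  n17: runs — n16 3->0; result 0.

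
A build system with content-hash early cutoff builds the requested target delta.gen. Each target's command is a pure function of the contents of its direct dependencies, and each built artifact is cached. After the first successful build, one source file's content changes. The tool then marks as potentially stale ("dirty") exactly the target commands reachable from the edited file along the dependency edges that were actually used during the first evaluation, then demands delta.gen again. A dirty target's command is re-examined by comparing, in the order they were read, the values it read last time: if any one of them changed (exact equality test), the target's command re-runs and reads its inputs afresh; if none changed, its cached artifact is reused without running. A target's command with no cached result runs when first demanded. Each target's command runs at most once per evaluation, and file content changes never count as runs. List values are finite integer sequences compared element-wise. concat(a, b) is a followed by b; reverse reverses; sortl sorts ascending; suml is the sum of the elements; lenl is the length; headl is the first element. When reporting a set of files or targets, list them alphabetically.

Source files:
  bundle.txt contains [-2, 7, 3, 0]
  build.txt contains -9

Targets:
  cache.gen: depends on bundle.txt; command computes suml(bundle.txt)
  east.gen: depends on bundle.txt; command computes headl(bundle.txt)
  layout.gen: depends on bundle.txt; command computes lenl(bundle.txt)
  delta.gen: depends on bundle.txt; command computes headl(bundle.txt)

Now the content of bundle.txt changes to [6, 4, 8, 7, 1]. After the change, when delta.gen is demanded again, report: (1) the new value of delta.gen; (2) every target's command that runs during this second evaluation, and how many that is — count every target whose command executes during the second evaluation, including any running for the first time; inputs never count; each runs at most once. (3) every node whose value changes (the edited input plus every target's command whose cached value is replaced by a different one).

New value of delta.gen: 6.
Target commands that run: delta.gen — 1 in total.
Values that change: bundle.txt, delta.gen.

First evaluation (everything demanded from the output):
  delta.gen = headl([-2, 7, 3, 0]) = -2

Propagation after the edit:
  delta.gen: runs — bundle.txt [-2, 7, 3, 0]->[6, 4, 8, 7, 1]; result 6.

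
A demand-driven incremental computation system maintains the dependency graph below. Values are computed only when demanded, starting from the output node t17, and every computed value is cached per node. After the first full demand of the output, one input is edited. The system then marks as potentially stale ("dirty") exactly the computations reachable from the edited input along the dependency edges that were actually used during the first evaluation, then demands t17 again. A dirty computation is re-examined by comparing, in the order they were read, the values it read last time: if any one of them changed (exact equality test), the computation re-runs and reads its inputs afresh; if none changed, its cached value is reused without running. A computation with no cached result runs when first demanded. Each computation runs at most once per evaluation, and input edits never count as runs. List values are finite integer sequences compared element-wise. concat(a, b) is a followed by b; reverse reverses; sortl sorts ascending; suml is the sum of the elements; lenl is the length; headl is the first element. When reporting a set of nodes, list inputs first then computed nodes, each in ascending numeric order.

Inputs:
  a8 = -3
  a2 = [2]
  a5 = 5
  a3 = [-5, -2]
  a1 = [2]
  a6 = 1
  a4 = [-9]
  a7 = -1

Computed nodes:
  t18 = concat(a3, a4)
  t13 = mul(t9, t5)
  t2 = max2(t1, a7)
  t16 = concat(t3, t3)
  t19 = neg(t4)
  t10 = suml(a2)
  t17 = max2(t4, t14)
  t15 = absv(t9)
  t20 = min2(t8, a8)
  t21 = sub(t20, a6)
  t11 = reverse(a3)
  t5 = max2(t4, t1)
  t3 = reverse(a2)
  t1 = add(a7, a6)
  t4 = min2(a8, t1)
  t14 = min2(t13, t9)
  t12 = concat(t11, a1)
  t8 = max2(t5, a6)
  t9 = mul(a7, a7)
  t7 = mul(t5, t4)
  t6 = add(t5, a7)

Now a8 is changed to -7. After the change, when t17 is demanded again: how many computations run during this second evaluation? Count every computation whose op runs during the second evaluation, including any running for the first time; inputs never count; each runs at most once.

Computations that run: t4, t5, t17 — 3 in total.
Key observation: the cutoff stops propagation at t13 — its inputs' values are unchanged, so it reuses its cache.

First evaluation (everything demanded from the output):
  t1 = add(-1, 1) = 0
  t4 = min2(-3, 0) = -3
  t5 = max2(-3, 0) = 0
  t9 = mul(-1, -1) = 1
  t13 = mul(1, 0) = 0
  t14 = min2(0, 1) = 0
  t17 = max2(-3, 0) = 0

Propagation after the edit:
  t4: runs — a8 -3->-7; result -7.
  t5: runs — t4 -3->-7; result 0 (same value as before).
  t13: checked — values it read are unchanged (t9 unchanged, t5 unchanged); reused cached 0 without running.
  t14: checked — values it read are unchanged (t13 unchanged, t9 unchanged); reused cached 0 without running.
  t17: runs — t4 -3->-7; result 0 (same value as before).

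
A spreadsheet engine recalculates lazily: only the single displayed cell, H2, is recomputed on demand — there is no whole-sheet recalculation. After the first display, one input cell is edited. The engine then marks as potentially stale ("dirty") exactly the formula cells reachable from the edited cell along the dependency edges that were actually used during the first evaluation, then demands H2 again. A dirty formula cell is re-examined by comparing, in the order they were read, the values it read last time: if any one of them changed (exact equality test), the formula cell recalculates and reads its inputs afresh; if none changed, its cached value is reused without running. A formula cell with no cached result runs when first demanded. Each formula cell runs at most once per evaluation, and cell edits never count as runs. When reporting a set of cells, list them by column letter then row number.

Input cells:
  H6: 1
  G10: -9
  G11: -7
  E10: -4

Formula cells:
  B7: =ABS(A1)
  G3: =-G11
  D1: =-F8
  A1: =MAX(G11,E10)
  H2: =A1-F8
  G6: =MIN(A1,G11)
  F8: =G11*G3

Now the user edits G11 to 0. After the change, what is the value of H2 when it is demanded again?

New value of H2: 0.

First evaluation (everything demanded from the output):
  A1 = MAX(-7, -4) = -4
  G3 = -(-7) = 7
  F8 = -7 * 7 = -49
  H2 = -4 - -49 = 45

Propagation after the edit:
  A1: runs — G11 -7->0; result 0.
  G3: runs — G11 -7->0; result 0.
  F8: runs — G11 -7->0; G3 7->0; result 0.
  H2: runs — A1 -4->0; F8 -49->0; result 0.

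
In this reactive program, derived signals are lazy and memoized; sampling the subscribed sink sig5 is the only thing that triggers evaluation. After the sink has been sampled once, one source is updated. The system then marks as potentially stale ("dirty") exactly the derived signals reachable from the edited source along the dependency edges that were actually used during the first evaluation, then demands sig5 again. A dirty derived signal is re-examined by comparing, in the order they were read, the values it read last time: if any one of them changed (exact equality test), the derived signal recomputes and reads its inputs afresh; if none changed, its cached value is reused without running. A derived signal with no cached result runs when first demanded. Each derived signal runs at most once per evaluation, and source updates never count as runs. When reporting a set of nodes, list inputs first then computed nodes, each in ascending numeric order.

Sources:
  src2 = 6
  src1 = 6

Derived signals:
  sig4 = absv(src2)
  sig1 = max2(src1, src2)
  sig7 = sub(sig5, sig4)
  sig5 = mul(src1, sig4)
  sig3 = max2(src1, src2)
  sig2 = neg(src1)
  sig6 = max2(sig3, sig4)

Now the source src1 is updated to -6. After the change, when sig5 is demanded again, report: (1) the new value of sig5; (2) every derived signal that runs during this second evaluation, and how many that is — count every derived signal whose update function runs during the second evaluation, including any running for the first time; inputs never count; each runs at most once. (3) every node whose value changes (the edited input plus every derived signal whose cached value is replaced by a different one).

Demanding sig5 again yields -36.
1 derived signals run: sig5.
The nodes whose values change: src1, sig5.

First demand of the output computes:
  sig4 = absv(6) = 6
  sig5 = mul(6, 6) = 36

After the edit, cleaning proceeds:
  sig5: a read changed (src1 6->-6) — executes, giving -36.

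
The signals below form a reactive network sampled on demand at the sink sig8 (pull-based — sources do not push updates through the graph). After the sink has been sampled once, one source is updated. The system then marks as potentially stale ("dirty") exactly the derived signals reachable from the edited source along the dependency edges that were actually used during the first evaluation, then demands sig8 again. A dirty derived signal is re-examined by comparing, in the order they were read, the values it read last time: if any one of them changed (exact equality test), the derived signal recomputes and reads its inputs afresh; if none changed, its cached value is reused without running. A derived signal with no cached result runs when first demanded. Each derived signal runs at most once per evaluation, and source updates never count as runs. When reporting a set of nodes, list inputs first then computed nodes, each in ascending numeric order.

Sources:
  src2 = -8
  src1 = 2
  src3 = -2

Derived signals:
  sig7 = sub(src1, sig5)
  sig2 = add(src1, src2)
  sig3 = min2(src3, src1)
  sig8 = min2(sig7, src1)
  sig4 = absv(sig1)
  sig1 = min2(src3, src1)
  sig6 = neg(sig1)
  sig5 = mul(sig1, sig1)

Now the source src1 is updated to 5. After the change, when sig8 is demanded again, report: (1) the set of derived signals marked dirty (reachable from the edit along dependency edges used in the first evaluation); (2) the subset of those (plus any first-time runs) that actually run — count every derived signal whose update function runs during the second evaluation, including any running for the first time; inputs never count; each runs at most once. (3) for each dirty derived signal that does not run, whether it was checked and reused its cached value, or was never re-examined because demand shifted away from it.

Initial pass — values computed on the first demand:
  sig1 = min2(-2, 2) = -2
  sig5 = mul(-2, -2) = 4
  sig7 = sub(2, 4) = -2
  sig8 = min2(-2, 2) = -2

Second demand — change propagation:
  sig1: re-runs because src1 2->5; new result -2 (unchanged).
  sig5: re-examined; everything it read last time is the same (sig1 unchanged, sig1 unchanged) — cache 4 kept, no run.
  sig7: re-runs because src1 2->5; new result 1.
  sig8: re-runs because sig7 -2->1; src1 2->5; new result 1.

The important point: at sig5 every value read last time is unchanged, so the dirty flag clears without a run.

Dirty set: sig1, sig5, sig7, sig8.
Run set: sig1, sig7, sig8 (3 run).
Re-examined without running (cache reused): sig5.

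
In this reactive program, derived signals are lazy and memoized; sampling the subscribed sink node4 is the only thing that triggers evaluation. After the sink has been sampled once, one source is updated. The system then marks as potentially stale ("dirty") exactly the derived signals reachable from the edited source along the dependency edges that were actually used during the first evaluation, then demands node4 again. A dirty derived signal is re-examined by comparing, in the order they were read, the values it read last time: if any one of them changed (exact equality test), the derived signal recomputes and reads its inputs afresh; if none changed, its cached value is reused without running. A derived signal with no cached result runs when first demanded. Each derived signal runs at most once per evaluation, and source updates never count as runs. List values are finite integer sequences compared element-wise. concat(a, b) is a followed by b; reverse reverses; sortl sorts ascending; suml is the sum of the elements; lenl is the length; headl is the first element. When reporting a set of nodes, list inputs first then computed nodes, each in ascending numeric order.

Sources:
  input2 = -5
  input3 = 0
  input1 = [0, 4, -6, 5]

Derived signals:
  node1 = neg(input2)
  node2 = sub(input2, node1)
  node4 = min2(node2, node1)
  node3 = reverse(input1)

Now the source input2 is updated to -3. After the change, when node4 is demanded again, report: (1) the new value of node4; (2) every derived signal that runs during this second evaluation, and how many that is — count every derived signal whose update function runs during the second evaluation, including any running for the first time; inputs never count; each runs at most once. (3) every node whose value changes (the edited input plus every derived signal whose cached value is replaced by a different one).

First demand of the output computes:
  node1 = neg(-5) = 5
  node2 = sub(-5, 5) = -10
  node4 = min2(-10, 5) = -10

After the edit, cleaning proceeds:
  node1: a read changed (input2 -5->-3) — executes, giving 3.
  node2: a read changed (input2 -5->-3; node1 5->3) — executes, giving -6.
  node4: a read changed (node2 -10->-6; node1 5->3) — executes, giving -6.

Demanding node4 again yields -6.
3 derived signals run: node1, node2, node4.
The nodes whose values change: input2, node1, node2, node4.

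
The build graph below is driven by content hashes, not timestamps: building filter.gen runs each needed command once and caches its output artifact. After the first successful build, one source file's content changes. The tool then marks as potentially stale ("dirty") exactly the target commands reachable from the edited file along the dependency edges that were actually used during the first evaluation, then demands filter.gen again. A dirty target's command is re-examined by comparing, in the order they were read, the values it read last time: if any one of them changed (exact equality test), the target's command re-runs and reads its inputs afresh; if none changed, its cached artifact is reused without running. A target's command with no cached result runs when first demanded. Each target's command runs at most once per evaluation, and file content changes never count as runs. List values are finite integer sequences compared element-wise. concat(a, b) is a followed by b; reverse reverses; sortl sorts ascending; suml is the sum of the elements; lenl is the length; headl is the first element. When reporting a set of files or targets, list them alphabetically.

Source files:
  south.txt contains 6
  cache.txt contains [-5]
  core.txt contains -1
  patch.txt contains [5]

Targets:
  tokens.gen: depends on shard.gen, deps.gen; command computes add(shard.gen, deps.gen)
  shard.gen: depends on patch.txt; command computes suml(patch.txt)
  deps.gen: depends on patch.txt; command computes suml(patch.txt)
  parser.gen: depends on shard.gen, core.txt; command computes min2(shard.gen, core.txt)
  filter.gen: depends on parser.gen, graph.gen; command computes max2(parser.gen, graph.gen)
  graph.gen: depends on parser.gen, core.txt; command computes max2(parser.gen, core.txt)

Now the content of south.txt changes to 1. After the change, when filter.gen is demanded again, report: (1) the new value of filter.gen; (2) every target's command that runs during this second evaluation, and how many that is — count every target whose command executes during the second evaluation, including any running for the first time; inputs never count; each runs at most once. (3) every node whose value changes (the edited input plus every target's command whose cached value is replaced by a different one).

filter.gen now evaluates to -1.
Run set: none (0 run).
Changed values: south.txt.
The important point: nothing the output needs ever reads south.txt, so the edit is invisible to it.

Initial pass — values computed on the first demand:
  shard.gen = suml([5]) = 5
  parser.gen = min2(5, -1) = -1
  graph.gen = max2(-1, -1) = -1
  filter.gen = max2(-1, -1) = -1

Second demand — change propagation:
  no demanded computation ever read south.txt, so the edit dirties nothing and nothing runs.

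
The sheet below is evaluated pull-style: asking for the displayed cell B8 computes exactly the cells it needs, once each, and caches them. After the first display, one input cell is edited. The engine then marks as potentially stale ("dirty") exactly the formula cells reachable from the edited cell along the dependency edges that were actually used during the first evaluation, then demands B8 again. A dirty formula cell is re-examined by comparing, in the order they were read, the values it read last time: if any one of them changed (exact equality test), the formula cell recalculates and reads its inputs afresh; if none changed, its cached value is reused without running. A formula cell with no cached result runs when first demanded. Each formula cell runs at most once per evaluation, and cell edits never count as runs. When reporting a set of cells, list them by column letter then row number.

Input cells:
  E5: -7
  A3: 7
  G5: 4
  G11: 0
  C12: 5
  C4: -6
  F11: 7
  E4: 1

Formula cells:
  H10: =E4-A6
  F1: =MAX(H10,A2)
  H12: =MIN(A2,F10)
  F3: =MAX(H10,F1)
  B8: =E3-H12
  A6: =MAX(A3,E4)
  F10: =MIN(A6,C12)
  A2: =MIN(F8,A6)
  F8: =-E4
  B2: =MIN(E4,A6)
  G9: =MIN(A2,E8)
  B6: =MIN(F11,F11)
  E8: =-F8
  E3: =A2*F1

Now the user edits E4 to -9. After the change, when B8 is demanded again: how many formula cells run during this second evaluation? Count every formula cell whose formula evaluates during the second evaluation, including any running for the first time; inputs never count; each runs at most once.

8 formula cells run: A2, A6, B8, E3, F1, F8, H10, H12.
Note where the cutoff bites: F10 is checked, finds nothing changed, and keeps its cache.

First demand of the output computes:
  A6 = MAX(7, 1) = 7
  F8 = -(1) = -1
  A2 = MIN(-1, 7) = -1
  F10 = MIN(7, 5) = 5
  H10 = 1 - 7 = -6
  F1 = MAX(-6, -1) = -1
  E3 = -1 * -1 = 1
  H12 = MIN(-1, 5) = -1
  B8 = 1 - -1 = 2

After the edit, cleaning proceeds:
  A6: a read changed (E4 1->-9) — executes, giving 7 — identical to its old value.
  F8: a read changed (E4 1->-9) — executes, giving 9.
  A2: a read changed (F8 -1->9) — executes, giving 7.
  F10: dirty, but its reads are unchanged (A6 unchanged, C12 unchanged); cached 5 stands.
  H10: a read changed (E4 1->-9) — executes, giving -16.
  F1: a read changed (H10 -6->-16; A2 -1->7) — executes, giving 7.
  E3: a read changed (A2 -1->7; F1 -1->7) — executes, giving 49.
  H12: a read changed (A2 -1->7) — executes, giving 5.
  B8: a read changed (E3 1->49; H12 -1->5) — executes, giving 44.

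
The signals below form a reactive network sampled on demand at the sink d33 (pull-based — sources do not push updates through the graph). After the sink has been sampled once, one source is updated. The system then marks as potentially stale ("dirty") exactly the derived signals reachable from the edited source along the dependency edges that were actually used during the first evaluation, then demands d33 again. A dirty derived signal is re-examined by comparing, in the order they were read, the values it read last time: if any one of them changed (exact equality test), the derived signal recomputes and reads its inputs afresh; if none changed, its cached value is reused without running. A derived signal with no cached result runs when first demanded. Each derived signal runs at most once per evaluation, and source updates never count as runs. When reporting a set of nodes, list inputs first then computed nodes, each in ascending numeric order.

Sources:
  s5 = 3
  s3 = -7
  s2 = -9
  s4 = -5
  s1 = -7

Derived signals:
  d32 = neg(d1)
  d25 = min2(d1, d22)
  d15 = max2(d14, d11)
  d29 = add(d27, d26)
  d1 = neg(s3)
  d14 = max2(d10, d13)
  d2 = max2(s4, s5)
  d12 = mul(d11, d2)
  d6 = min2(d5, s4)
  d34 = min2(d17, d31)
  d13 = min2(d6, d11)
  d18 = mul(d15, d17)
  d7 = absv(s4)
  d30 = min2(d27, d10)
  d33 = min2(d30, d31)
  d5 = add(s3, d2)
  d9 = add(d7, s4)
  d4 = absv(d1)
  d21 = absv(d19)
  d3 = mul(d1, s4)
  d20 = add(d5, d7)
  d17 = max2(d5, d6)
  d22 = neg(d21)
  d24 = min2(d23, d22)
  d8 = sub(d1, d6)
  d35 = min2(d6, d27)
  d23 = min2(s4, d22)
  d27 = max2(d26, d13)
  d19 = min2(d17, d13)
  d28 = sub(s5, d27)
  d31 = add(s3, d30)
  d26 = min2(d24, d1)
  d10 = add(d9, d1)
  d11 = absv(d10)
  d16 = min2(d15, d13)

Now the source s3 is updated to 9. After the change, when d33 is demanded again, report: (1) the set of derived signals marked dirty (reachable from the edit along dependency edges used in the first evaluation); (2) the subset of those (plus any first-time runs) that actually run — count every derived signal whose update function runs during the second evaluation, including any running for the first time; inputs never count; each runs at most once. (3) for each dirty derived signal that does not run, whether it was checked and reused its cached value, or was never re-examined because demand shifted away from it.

Initial pass — values computed on the first demand:
  d1 = neg(-7) = 7
  d2 = max2(-5, 3) = 3
  d5 = add(-7, 3) = -4
  d6 = min2(-4, -5) = -5
  d7 = absv(-5) = 5
  d9 = add(5, -5) = 0
  d10 = add(0, 7) = 7
  d11 = absv(7) = 7
  d13 = min2(-5, 7) = -5
  d17 = max2(-4, -5) = -4
  d19 = min2(-4, -5) = -5
  d21 = absv(-5) = 5
  d22 = neg(5) = -5
  d23 = min2(-5, -5) = -5
  d24 = min2(-5, -5) = -5
  d26 = min2(-5, 7) = -5
  d27 = max2(-5, -5) = -5
  d30 = min2(-5, 7) = -5
  d31 = add(-7, -5) = -12
  d33 = min2(-5, -12) = -12

Second demand — change propagation:
  d1: re-runs because s3 -7->9; new result -9.
  d5: re-runs because s3 -7->9; new result 12.
  d6: re-runs because d5 -4->12; new result -5 (unchanged).
  d10: re-runs because d1 7->-9; new result -9.
  d11: re-runs because d10 7->-9; new result 9.
  d13: re-runs because d11 7->9; new result -5 (unchanged).
  d17: re-runs because d5 -4->12; new result 12.
  d19: re-runs because d17 -4->12; new result -5 (unchanged).
  d21: re-examined; everything it read last time is the same (d19 unchanged) — cache 5 kept, no run.
  d22: re-examined; everything it read last time is the same (d21 unchanged) — cache -5 kept, no run.
  d23: re-examined; everything it read last time is the same (s4 unchanged, d22 unchanged) — cache -5 kept, no run.
  d24: re-examined; everything it read last time is the same (d23 unchanged, d22 unchanged) — cache -5 kept, no run.
  d26: re-runs because d1 7->-9; new result -9.
  d27: re-runs because d26 -5->-9; new result -5 (unchanged).
  d30: re-runs because d10 7->-9; new result -9.
  d31: re-runs because s3 -7->9; d30 -5->-9; new result 0.
  d33: re-runs because d30 -5->-9; d31 -12->0; new result -9.

The important point: at d21 every value read last time is unchanged, so the dirty flag clears without a run.

Dirty set: d1, d5, d6, d10, d11, d13, d17, d19, d21, d22, d23, d24, d26, d27, d30, d31, d33.
Run set: d1, d5, d6, d10, d11, d13, d17, d19, d26, d27, d30, d31, d33 (13 run).
Re-examined without running (cache reused): d21, d22, d23, d24.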